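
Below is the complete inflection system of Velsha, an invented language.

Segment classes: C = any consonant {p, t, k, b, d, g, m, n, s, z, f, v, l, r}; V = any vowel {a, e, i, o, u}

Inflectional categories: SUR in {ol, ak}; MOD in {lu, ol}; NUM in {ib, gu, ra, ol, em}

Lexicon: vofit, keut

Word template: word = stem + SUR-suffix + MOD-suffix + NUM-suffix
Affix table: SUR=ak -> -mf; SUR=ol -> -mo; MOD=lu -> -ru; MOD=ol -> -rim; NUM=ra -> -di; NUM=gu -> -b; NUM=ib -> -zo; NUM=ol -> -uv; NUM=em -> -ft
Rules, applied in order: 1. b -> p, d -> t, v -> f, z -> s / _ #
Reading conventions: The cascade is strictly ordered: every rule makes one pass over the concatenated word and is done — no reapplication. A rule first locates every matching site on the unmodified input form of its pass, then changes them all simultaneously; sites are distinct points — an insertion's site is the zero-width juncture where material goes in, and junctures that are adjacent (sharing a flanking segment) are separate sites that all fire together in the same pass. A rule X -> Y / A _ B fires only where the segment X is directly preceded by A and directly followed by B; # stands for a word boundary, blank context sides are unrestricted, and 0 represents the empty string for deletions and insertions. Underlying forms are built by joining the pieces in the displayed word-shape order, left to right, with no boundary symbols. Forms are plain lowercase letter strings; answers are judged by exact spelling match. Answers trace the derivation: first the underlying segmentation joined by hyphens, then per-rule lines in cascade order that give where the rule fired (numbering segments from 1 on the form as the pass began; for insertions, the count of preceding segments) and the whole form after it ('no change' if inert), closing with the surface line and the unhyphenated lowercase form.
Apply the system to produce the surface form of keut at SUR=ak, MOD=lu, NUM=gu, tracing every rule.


underlying: keut-mf-ru-b
1. b -> p, d -> t, v -> f, z -> s / _ #: fires at position(s) 9: keutmfrup
surface: keutmfrup


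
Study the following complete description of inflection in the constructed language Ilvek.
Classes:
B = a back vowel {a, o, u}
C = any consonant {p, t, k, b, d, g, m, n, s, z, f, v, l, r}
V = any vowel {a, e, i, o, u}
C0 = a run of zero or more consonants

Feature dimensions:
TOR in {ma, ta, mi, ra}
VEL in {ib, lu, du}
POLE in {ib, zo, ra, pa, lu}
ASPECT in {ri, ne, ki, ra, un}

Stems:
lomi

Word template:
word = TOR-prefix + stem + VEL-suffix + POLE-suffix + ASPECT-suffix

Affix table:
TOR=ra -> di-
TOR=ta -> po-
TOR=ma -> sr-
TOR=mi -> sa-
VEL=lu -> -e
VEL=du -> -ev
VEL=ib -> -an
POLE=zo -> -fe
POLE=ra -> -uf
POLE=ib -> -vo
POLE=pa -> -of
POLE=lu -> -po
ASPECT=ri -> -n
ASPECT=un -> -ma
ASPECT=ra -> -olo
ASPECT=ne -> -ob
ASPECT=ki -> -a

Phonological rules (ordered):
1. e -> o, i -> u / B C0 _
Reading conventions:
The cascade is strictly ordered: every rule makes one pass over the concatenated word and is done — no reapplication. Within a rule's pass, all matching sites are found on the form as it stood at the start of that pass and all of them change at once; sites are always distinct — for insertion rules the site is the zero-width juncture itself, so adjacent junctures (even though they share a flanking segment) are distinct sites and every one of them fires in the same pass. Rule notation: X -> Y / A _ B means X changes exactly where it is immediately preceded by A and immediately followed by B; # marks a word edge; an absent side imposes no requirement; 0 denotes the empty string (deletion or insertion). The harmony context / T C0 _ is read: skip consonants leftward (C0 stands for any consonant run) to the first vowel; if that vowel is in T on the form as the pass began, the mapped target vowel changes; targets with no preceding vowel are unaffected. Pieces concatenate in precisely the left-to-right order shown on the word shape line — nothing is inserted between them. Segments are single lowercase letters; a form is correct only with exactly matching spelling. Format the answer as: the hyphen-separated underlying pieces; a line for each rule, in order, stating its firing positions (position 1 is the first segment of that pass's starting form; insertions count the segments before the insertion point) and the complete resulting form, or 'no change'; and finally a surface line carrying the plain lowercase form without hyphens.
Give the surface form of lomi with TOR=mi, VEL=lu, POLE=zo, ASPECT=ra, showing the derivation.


underlying: sa-lomi-e-fe-olo
1. e -> o, i -> u / B C0 _: fires at position(s) 6: salomuefeolo
surface: salomuefeolo


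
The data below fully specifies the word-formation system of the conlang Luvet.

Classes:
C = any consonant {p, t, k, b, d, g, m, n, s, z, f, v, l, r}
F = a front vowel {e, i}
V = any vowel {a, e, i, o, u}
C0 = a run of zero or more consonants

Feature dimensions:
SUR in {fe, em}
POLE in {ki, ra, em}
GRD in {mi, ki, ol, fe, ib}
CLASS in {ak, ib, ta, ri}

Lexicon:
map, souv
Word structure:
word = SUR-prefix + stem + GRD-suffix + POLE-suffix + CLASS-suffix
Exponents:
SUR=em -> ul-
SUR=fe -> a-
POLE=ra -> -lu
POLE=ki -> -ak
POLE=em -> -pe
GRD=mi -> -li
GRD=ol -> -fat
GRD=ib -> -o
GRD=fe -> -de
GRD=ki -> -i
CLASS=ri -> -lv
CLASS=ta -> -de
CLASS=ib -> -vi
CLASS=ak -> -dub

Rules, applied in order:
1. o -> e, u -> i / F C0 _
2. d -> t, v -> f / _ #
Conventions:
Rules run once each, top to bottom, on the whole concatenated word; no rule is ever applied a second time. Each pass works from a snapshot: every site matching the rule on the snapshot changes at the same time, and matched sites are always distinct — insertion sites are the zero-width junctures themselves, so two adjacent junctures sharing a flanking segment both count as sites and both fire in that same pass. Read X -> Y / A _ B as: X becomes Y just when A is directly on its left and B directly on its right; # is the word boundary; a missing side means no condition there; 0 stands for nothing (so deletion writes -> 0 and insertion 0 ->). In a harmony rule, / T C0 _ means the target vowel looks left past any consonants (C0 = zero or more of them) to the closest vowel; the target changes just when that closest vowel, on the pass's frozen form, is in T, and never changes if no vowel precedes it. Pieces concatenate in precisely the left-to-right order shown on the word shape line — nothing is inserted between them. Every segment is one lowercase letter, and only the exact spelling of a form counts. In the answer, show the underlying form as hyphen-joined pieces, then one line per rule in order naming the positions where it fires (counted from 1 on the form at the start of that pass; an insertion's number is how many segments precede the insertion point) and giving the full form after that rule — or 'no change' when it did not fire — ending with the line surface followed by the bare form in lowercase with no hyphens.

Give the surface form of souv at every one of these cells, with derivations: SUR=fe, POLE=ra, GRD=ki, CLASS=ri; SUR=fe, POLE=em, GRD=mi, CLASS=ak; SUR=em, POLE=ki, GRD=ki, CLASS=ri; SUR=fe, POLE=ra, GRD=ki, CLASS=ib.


cell SUR=fe, POLE=ra, GRD=ki, CLASS=ri:
underlying: a-souv-i-lu-lv
1. o -> e, u -> i / F C0 _: fires at position(s) 8: asouvililv
2. d -> t, v -> f / _ #: fires at position(s) 10: asouvililf
surface: asouvililf

cell SUR=fe, POLE=em, GRD=mi, CLASS=ak:
underlying: a-souv-li-pe-dub
1. o -> e, u -> i / F C0 _: fires at position(s) 11: asouvlipedib
2. d -> t, v -> f / _ #: no change
surface: asouvlipedib

cell SUR=em, POLE=ki, GRD=ki, CLASS=ri:
underlying: ul-souv-i-ak-lv
1. o -> e, u -> i / F C0 _: no change
2. d -> t, v -> f / _ #: fires at position(s) 11: ulsouviaklf
surface: ulsouviaklf

cell SUR=fe, POLE=ra, GRD=ki, CLASS=ib:
underlying: a-souv-i-lu-vi
1. o -> e, u -> i / F C0 _: fires at position(s) 8: asouvilivi
2. d -> t, v -> f / _ #: no change
surface: asouvilivi


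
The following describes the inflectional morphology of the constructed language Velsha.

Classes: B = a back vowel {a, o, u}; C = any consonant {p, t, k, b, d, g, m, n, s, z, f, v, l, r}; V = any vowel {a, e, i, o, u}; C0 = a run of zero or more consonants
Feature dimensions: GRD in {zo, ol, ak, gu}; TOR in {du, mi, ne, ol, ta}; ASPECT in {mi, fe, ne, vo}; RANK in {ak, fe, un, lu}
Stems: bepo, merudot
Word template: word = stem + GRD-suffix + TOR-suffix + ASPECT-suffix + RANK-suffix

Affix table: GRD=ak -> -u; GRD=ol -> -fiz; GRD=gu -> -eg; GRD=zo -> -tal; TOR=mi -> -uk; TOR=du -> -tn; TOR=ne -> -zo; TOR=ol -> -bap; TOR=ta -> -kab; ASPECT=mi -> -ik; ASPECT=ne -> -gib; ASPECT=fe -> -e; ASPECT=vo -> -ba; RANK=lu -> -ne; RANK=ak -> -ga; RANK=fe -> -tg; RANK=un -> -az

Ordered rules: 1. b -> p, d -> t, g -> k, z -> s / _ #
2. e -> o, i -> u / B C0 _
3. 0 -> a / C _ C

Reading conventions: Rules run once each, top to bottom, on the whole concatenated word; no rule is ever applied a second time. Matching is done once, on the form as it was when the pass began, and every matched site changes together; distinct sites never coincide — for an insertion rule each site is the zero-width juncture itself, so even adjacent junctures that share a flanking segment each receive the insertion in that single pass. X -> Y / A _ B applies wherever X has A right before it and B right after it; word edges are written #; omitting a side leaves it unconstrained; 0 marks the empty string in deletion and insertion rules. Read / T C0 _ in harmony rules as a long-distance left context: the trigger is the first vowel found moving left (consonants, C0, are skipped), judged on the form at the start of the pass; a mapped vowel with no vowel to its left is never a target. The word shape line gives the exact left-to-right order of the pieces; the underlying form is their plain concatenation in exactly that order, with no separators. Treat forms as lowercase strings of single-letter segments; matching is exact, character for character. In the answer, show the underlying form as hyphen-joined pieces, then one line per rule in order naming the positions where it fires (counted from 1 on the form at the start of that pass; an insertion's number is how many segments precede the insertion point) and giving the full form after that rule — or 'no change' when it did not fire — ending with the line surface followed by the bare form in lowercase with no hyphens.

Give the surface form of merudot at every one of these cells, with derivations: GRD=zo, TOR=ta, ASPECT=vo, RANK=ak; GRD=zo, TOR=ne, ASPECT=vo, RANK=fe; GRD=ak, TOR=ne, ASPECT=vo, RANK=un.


cell GRD=zo, TOR=ta, ASPECT=vo, RANK=ak:
underlying: merudot-tal-kab-ba-ga
1. b -> p, d -> t, g -> k, z -> s / _ #: no change
2. e -> o, i -> u / B C0 _: no change
3. 0 -> a / C _ C: inserts after position(s) 7, 10, 13: merudotatalakababaga
surface: merudotatalakababaga

cell GRD=zo, TOR=ne, ASPECT=vo, RANK=fe:
underlying: merudot-tal-zo-ba-tg
1. b -> p, d -> t, g -> k, z -> s / _ #: fires at position(s) 16: merudottalzobatk
2. e -> o, i -> u / B C0 _: no change
3. 0 -> a / C _ C: inserts after position(s) 7, 10, 15: merudotatalazobatak
surface: merudotatalazobatak

cell GRD=ak, TOR=ne, ASPECT=vo, RANK=un:
underlying: merudot-u-zo-ba-az
1. b -> p, d -> t, g -> k, z -> s / _ #: fires at position(s) 14: merudotuzobaas
2. e -> o, i -> u / B C0 _: no change
3. 0 -> a / C _ C: no change
surface: merudotuzobaas


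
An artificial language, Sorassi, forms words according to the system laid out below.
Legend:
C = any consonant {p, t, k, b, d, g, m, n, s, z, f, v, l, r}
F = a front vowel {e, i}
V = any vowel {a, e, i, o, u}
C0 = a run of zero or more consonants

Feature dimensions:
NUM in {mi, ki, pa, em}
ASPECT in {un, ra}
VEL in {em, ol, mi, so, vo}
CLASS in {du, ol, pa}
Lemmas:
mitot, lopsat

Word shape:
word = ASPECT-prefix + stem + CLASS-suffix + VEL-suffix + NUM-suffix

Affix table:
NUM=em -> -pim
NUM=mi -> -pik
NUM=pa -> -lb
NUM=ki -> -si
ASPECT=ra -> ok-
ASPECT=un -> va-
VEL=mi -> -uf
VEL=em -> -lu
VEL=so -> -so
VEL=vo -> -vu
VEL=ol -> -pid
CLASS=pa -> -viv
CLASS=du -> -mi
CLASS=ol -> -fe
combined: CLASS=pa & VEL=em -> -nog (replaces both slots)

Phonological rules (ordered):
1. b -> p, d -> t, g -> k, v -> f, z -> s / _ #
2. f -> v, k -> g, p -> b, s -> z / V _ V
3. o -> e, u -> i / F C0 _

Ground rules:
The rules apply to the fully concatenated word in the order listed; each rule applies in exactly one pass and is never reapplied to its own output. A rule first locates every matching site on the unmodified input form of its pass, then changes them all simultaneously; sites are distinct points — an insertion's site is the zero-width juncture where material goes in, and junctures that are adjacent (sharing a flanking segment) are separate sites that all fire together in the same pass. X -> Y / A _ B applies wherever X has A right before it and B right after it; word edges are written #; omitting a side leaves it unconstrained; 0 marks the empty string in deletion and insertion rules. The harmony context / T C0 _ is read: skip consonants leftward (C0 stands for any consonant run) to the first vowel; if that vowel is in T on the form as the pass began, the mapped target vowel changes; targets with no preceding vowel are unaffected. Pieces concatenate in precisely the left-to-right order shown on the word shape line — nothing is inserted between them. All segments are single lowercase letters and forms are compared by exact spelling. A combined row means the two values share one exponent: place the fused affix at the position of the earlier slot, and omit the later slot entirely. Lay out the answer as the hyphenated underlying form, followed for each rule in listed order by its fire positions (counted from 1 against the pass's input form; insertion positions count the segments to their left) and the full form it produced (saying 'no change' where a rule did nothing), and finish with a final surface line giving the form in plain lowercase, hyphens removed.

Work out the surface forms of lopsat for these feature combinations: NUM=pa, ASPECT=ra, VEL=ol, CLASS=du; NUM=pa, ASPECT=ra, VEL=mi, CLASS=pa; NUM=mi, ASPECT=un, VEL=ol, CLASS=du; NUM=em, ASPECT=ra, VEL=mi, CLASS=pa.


cell NUM=pa, ASPECT=ra, VEL=ol, CLASS=du:
underlying: ok-lopsat-mi-pid-lb
1. b -> p, d -> t, g -> k, v -> f, z -> s / _ #: fires at position(s) 15: oklopsatmipidlp
2. f -> v, k -> g, p -> b, s -> z / V _ V: fires at position(s) 11: oklopsatmibidlp
3. o -> e, u -> i / F C0 _: no change
surface: oklopsatmibidlp

cell NUM=pa, ASPECT=ra, VEL=mi, CLASS=pa:
underlying: ok-lopsat-viv-uf-lb
1. b -> p, d -> t, g -> k, v -> f, z -> s / _ #: fires at position(s) 15: oklopsatvivuflp
2. f -> v, k -> g, p -> b, s -> z / V _ V: no change
3. o -> e, u -> i / F C0 _: fires at position(s) 12: oklopsatviviflp
surface: oklopsatviviflp

cell NUM=mi, ASPECT=un, VEL=ol, CLASS=du:
underlying: va-lopsat-mi-pid-pik
1. b -> p, d -> t, g -> k, v -> f, z -> s / _ #: no change
2. f -> v, k -> g, p -> b, s -> z / V _ V: fires at position(s) 11: valopsatmibidpik
3. o -> e, u -> i / F C0 _: no change
surface: valopsatmibidpik

cell NUM=em, ASPECT=ra, VEL=mi, CLASS=pa:
underlying: ok-lopsat-viv-uf-pim
1. b -> p, d -> t, g -> k, v -> f, z -> s / _ #: no change
2. f -> v, k -> g, p -> b, s -> z / V _ V: no change
3. o -> e, u -> i / F C0 _: fires at position(s) 12: oklopsatvivifpim
surface: oklopsatvivifpim


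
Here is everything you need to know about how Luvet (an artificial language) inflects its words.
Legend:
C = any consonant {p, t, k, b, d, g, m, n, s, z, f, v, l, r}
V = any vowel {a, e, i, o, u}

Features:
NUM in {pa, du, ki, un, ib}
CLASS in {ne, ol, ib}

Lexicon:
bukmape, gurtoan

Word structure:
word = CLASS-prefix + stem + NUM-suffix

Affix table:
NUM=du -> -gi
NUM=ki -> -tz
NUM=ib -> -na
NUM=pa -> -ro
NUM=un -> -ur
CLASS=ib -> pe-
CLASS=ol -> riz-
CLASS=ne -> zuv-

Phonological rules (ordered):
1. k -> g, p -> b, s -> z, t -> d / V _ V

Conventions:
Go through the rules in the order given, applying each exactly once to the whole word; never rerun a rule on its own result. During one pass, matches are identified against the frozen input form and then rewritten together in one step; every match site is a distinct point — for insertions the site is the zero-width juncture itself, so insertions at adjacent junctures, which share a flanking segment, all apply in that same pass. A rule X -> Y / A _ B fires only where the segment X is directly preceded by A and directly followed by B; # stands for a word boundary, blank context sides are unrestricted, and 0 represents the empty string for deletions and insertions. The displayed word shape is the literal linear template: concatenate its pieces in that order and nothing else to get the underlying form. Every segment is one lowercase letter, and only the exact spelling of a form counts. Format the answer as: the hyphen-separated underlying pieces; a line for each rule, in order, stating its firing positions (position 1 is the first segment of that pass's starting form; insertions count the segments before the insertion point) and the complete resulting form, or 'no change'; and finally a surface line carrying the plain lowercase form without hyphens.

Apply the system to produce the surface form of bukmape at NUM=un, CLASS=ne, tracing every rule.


underlying: zuv-bukmape-ur
1. k -> g, p -> b, s -> z, t -> d / V _ V: fires at position(s) 9: zuvbukmabeur
surface: zuvbukmabeur


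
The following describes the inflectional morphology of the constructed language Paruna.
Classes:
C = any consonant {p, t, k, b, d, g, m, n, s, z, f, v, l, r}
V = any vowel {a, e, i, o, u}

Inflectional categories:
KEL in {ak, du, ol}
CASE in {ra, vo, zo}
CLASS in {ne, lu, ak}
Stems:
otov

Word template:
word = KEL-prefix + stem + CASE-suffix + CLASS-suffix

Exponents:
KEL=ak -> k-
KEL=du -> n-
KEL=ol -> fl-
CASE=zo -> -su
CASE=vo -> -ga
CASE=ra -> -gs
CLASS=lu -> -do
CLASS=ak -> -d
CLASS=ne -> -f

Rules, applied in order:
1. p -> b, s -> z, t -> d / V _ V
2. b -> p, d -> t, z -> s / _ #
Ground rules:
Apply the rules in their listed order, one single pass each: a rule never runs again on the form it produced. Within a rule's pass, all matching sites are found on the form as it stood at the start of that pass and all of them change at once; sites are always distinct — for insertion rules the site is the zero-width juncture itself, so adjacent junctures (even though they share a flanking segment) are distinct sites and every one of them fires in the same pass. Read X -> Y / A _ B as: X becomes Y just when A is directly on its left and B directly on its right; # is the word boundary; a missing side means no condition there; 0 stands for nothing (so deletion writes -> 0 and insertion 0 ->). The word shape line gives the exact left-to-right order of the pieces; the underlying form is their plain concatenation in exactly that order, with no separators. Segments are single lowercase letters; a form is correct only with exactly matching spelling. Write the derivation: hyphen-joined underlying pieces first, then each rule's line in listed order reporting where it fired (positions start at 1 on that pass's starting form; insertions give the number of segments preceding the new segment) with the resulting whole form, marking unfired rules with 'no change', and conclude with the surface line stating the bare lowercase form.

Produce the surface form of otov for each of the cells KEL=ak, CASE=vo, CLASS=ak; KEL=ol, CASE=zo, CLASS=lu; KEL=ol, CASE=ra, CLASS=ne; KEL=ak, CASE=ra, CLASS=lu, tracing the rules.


cell KEL=ak, CASE=vo, CLASS=ak:
underlying: k-otov-ga-d
1. p -> b, s -> z, t -> d / V _ V: fires at position(s) 3: kodovgad
2. b -> p, d -> t, z -> s / _ #: fires at position(s) 8: kodovgat
surface: kodovgat

cell KEL=ol, CASE=zo, CLASS=lu:
underlying: fl-otov-su-do
1. p -> b, s -> z, t -> d / V _ V: fires at position(s) 4: flodovsudo
2. b -> p, d -> t, z -> s / _ #: no change
surface: flodovsudo

cell KEL=ol, CASE=ra, CLASS=ne:
underlying: fl-otov-gs-f
1. p -> b, s -> z, t -> d / V _ V: fires at position(s) 4: flodovgsf
2. b -> p, d -> t, z -> s / _ #: no change
surface: flodovgsf

cell KEL=ak, CASE=ra, CLASS=lu:
underlying: k-otov-gs-do
1. p -> b, s -> z, t -> d / V _ V: fires at position(s) 3: kodovgsdo
2. b -> p, d -> t, z -> s / _ #: no change
surface: kodovgsdo


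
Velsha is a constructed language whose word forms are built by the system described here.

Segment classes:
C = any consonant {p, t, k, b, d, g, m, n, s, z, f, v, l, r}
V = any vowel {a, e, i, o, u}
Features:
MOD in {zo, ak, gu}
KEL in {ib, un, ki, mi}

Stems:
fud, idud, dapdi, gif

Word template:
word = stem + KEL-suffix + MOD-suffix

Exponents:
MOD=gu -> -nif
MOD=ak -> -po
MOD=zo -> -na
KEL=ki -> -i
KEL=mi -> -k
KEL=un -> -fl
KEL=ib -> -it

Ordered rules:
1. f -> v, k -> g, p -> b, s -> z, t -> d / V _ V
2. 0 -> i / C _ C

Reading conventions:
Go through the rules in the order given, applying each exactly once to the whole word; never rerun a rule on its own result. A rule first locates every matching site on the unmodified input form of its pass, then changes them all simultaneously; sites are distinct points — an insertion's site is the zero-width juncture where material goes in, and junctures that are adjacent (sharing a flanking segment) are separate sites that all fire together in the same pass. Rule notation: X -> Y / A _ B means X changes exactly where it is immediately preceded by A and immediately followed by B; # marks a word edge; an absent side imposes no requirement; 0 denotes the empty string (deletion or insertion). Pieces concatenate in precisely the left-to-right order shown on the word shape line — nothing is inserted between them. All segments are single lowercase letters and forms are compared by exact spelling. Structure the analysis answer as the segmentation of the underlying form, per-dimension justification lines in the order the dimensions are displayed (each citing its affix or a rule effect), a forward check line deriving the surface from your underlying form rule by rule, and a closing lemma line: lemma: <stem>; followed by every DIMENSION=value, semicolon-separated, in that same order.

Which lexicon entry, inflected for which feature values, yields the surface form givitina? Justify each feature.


underlying: gif-it-na
MOD=zo - signalled by the affix -na
KEL=ib - signalled by the affix -it
check: gifitna -> givitna -> givitina
lemma: gif; MOD=zo; KEL=ib


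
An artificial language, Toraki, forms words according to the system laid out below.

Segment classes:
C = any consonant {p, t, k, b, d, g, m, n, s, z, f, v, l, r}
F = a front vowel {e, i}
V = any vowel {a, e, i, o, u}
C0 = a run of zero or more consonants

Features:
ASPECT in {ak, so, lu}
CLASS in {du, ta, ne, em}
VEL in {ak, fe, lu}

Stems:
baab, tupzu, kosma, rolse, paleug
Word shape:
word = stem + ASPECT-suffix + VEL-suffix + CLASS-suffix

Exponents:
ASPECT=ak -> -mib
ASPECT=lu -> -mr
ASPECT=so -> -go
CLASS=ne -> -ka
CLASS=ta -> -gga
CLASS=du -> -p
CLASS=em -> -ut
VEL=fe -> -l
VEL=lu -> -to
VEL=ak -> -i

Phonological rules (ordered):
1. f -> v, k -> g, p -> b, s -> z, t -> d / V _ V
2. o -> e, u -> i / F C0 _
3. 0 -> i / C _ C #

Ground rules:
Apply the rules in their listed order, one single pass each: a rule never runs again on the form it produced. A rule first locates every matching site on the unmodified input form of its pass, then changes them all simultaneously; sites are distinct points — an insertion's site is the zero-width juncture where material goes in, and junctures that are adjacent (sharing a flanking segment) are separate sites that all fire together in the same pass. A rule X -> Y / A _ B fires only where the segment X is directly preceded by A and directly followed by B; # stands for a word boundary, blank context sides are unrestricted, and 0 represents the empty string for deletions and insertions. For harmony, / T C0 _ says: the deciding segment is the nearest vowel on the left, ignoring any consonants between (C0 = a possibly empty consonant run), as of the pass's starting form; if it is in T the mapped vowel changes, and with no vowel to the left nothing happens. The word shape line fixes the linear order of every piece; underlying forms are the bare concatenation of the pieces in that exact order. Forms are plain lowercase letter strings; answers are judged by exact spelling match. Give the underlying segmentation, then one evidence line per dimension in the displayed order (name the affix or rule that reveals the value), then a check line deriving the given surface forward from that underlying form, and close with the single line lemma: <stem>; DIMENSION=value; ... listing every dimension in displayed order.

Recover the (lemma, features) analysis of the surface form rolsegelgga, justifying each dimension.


underlying: rolse-go-l-gga
ASPECT=so - signalled by the affix -go
CLASS=ta - signalled by the affix -gga
VEL=fe - signalled by the affix -l
check: rolsegolgga -> rolsegolgga -> rolsegelgga -> rolsegelgga
lemma: rolse; ASPECT=so; CLASS=ta; VEL=fe


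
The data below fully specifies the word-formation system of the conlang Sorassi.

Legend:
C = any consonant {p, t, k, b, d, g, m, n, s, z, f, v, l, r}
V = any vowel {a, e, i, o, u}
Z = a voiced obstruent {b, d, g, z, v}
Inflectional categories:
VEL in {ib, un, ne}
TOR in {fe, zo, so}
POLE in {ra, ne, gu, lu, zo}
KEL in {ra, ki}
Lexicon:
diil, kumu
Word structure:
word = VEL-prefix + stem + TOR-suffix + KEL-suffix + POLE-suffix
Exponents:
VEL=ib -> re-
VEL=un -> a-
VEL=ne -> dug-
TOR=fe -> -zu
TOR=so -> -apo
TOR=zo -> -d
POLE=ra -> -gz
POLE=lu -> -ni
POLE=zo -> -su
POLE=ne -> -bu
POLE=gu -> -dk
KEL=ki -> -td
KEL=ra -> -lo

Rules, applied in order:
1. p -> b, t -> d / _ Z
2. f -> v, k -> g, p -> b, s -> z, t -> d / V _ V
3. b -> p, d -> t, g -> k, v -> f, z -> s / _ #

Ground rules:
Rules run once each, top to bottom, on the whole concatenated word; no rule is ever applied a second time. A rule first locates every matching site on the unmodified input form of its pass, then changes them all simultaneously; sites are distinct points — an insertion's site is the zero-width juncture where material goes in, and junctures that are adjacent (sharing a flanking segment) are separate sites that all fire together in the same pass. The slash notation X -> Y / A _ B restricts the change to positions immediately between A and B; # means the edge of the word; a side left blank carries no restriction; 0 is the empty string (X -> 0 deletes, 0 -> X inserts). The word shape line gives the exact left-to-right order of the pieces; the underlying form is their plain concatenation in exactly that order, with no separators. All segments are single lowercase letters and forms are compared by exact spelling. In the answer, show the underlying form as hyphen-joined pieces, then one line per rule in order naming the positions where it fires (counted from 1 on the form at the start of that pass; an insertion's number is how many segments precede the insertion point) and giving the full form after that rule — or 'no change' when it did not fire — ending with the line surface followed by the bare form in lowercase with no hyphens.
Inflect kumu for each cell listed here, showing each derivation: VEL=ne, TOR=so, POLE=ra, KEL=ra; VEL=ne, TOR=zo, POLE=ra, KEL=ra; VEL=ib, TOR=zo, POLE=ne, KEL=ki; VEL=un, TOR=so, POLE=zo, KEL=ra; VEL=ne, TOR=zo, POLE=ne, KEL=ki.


cell VEL=ne, TOR=so, POLE=ra, KEL=ra:
underlying: dug-kumu-apo-lo-gz
1. p -> b, t -> d / _ Z: no change
2. f -> v, k -> g, p -> b, s -> z, t -> d / V _ V: fires at position(s) 9: dugkumuabologz
3. b -> p, d -> t, g -> k, v -> f, z -> s / _ #: fires at position(s) 14: dugkumuabologs
surface: dugkumuabologs

cell VEL=ne, TOR=zo, POLE=ra, KEL=ra:
underlying: dug-kumu-d-lo-gz
1. p -> b, t -> d / _ Z: no change
2. f -> v, k -> g, p -> b, s -> z, t -> d / V _ V: no change
3. b -> p, d -> t, g -> k, v -> f, z -> s / _ #: fires at position(s) 12: dugkumudlogs
surface: dugkumudlogs

cell VEL=ib, TOR=zo, POLE=ne, KEL=ki:
underlying: re-kumu-d-td-bu
1. p -> b, t -> d / _ Z: fires at position(s) 8: rekumudddbu
2. f -> v, k -> g, p -> b, s -> z, t -> d / V _ V: fires at position(s) 3: regumudddbu
3. b -> p, d -> t, g -> k, v -> f, z -> s / _ #: no change
surface: regumudddbu

cell VEL=un, TOR=so, POLE=zo, KEL=ra:
underlying: a-kumu-apo-lo-su
1. p -> b, t -> d / _ Z: no change
2. f -> v, k -> g, p -> b, s -> z, t -> d / V _ V: fires at position(s) 2, 7, 11: agumuabolozu
3. b -> p, d -> t, g -> k, v -> f, z -> s / _ #: no change
surface: agumuabolozu

cell VEL=ne, TOR=zo, POLE=ne, KEL=ki:
underlying: dug-kumu-d-td-bu
1. p -> b, t -> d / _ Z: fires at position(s) 9: dugkumudddbu
2. f -> v, k -> g, p -> b, s -> z, t -> d / V _ V: no change
3. b -> p, d -> t, g -> k, v -> f, z -> s / _ #: no change
surface: dugkumudddbu


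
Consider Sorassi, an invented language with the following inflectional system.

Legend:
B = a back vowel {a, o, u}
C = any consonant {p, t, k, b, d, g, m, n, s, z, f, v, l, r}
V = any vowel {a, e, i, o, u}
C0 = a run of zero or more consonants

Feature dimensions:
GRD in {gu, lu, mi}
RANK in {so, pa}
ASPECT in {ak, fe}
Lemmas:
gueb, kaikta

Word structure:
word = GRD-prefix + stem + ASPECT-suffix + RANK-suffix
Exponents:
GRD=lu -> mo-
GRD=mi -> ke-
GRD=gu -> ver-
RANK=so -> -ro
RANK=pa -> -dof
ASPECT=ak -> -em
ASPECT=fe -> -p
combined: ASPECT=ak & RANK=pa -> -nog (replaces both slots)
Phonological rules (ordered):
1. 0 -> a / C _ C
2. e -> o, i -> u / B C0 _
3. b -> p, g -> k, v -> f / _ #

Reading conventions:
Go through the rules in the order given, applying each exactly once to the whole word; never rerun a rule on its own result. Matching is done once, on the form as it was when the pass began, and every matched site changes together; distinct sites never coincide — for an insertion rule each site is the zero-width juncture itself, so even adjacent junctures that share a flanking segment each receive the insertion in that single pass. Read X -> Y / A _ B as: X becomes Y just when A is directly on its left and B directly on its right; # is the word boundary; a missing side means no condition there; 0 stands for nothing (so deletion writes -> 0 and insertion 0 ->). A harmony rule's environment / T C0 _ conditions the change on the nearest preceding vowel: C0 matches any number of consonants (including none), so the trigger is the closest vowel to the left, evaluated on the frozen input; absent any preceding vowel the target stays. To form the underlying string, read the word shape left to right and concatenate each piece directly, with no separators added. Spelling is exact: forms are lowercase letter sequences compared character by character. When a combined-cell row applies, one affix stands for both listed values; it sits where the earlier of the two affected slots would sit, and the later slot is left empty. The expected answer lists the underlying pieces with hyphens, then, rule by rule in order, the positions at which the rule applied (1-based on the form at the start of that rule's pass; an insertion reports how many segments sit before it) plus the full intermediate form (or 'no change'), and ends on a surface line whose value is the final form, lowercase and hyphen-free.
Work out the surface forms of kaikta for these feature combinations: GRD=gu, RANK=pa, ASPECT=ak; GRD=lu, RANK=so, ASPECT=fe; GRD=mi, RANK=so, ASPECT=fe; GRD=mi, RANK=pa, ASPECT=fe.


cell GRD=gu, RANK=pa, ASPECT=ak:
underlying: ver-kaikta-nog
1. 0 -> a / C _ C: inserts after position(s) 3, 7: verakaikatanog
2. e -> o, i -> u / B C0 _: fires at position(s) 7: verakaukatanog
3. b -> p, g -> k, v -> f / _ #: fires at position(s) 14: verakaukatanok
surface: verakaukatanok

cell GRD=lu, RANK=so, ASPECT=fe:
underlying: mo-kaikta-p-ro
1. 0 -> a / C _ C: inserts after position(s) 6, 9: mokaikataparo
2. e -> o, i -> u / B C0 _: fires at position(s) 5: mokaukataparo
3. b -> p, g -> k, v -> f / _ #: no change
surface: mokaukataparo

cell GRD=mi, RANK=so, ASPECT=fe:
underlying: ke-kaikta-p-ro
1. 0 -> a / C _ C: inserts after position(s) 6, 9: kekaikataparo
2. e -> o, i -> u / B C0 _: fires at position(s) 5: kekaukataparo
3. b -> p, g -> k, v -> f / _ #: no change
surface: kekaukataparo

cell GRD=mi, RANK=pa, ASPECT=fe:
underlying: ke-kaikta-p-dof
1. 0 -> a / C _ C: inserts after position(s) 6, 9: kekaikatapadof
2. e -> o, i -> u / B C0 _: fires at position(s) 5: kekaukatapadof
3. b -> p, g -> k, v -> f / _ #: no change
surface: kekaukatapadof


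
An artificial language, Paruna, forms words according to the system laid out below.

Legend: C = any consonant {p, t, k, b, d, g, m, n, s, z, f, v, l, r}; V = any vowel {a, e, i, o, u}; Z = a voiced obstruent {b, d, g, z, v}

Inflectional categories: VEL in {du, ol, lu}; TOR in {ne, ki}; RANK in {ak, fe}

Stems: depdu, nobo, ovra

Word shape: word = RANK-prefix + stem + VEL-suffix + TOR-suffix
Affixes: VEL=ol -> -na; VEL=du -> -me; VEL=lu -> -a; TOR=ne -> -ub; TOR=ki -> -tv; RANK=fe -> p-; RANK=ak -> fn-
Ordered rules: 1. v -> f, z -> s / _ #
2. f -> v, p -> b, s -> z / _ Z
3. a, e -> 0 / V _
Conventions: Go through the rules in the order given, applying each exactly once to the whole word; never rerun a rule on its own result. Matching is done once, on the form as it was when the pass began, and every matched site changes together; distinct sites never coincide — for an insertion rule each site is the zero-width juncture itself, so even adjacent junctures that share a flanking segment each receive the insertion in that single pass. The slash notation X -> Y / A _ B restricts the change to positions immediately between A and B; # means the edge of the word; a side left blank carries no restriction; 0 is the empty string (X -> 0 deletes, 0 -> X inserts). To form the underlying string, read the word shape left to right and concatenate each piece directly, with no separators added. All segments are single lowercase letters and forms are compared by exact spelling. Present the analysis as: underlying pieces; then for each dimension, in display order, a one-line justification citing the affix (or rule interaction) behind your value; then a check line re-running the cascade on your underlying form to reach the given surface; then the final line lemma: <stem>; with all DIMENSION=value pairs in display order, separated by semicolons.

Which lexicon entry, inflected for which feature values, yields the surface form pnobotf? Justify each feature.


underlying: p-nobo-a-tv
VEL=lu - signalled by the affix -a
TOR=ki - signalled by the affix -tv
RANK=fe - signalled by the affix p-
check: pnoboatv -> pnoboatf -> pnoboatf -> pnobotf
lemma: nobo; VEL=lu; TOR=ki; RANK=fe


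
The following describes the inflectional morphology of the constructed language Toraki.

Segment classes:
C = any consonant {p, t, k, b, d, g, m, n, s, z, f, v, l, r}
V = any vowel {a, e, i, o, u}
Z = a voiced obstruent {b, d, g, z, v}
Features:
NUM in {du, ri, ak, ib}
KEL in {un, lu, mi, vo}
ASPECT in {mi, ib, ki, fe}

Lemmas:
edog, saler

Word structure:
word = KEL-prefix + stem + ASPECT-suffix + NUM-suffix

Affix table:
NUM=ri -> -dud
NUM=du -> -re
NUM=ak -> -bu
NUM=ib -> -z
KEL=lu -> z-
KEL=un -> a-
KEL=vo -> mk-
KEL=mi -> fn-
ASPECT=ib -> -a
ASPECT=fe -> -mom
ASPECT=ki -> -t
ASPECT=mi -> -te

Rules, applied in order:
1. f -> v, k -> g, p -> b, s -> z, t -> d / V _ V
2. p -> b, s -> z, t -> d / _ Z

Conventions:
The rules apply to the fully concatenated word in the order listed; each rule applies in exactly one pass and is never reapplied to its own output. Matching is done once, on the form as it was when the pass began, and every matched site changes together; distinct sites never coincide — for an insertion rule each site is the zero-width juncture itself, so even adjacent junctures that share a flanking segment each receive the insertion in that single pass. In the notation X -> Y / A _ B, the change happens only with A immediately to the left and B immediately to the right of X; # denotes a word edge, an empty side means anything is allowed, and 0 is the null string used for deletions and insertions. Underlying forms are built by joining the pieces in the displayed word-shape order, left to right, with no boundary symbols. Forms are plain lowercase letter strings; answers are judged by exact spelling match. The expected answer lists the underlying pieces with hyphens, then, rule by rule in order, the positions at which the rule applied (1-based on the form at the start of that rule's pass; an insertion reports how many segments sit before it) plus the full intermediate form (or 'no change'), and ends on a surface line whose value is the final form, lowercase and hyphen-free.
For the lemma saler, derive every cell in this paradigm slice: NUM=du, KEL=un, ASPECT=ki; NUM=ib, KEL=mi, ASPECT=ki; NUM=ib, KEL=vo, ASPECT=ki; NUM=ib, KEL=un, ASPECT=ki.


cell NUM=du, KEL=un, ASPECT=ki:
underlying: a-saler-t-re
1. f -> v, k -> g, p -> b, s -> z, t -> d / V _ V: fires at position(s) 2: azalertre
2. p -> b, s -> z, t -> d / _ Z: no change
surface: azalertre

cell NUM=ib, KEL=mi, ASPECT=ki:
underlying: fn-saler-t-z
1. f -> v, k -> g, p -> b, s -> z, t -> d / V _ V: no change
2. p -> b, s -> z, t -> d / _ Z: fires at position(s) 8: fnsalerdz
surface: fnsalerdz

cell NUM=ib, KEL=vo, ASPECT=ki:
underlying: mk-saler-t-z
1. f -> v, k -> g, p -> b, s -> z, t -> d / V _ V: no change
2. p -> b, s -> z, t -> d / _ Z: fires at position(s) 8: mksalerdz
surface: mksalerdz

cell NUM=ib, KEL=un, ASPECT=ki:
underlying: a-saler-t-z
1. f -> v, k -> g, p -> b, s -> z, t -> d / V _ V: fires at position(s) 2: azalertz
2. p -> b, s -> z, t -> d / _ Z: fires at position(s) 7: azalerdz
surface: azalerdz


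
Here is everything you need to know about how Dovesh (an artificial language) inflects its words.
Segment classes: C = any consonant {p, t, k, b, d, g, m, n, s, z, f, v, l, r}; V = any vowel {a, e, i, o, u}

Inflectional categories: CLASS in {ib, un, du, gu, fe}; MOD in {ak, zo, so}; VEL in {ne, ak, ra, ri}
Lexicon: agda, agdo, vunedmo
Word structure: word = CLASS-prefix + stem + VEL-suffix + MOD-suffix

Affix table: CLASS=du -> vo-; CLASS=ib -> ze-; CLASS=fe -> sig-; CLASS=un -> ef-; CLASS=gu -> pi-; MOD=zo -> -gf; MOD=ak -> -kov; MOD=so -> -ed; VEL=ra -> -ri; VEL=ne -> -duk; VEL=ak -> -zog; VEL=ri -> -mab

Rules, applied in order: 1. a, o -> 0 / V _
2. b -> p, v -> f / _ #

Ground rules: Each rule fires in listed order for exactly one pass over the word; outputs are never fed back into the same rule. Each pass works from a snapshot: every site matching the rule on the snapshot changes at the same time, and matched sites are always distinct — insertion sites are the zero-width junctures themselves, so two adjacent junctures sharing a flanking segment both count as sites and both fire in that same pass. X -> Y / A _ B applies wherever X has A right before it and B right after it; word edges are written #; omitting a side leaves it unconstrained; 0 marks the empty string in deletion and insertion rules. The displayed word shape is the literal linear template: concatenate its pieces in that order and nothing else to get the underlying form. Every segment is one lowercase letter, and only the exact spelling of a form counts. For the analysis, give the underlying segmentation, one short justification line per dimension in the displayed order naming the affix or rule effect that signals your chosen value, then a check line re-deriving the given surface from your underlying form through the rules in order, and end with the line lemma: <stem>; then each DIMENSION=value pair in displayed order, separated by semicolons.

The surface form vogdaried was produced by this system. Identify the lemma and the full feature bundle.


underlying: vo-agda-ri-ed
CLASS=du - signalled by the affix vo-
MOD=so - signalled by the affix -ed
VEL=ra - signalled by the affix -ri
check: voagdaried -> vogdaried -> vogdaried
lemma: agda; CLASS=du; MOD=so; VEL=ra


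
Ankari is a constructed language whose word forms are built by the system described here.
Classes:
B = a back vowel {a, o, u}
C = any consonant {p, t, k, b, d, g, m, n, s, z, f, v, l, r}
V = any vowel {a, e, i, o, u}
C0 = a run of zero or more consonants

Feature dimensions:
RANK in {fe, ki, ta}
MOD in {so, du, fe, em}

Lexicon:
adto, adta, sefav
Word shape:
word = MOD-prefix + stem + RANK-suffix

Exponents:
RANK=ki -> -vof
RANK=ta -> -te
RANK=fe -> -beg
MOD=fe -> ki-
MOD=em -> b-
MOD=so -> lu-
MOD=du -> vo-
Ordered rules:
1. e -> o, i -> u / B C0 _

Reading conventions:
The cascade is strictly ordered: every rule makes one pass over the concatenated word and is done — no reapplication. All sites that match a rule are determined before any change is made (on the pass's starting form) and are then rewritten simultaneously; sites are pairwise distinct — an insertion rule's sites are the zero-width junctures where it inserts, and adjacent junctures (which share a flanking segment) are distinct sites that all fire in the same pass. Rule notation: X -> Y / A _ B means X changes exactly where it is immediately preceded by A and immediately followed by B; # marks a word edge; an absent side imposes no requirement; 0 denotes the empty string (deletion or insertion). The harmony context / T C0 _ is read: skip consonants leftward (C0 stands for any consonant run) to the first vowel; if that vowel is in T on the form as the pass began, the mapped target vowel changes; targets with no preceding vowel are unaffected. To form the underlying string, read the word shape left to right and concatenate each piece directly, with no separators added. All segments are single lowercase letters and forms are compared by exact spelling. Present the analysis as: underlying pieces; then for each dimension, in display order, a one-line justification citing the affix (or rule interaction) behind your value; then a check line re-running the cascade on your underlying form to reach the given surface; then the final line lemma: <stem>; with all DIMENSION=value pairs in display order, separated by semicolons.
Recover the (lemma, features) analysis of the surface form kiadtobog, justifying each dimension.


underlying: ki-adto-beg
RANK=fe - signalled by the affix -beg
MOD=fe - signalled by the affix ki-
check: kiadtobeg -> kiadtobog
lemma: adto; RANK=fe; MOD=fe
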